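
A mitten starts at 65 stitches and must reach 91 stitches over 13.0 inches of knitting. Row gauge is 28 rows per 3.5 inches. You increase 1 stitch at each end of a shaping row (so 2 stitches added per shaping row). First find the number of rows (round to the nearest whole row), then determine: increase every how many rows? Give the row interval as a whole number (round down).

Increase every 8th row.

Rows = 13.0 × 8 = 104.0 → 104 rows.
Stitches to add: 26 → 13 shaping rows (at 2 st each).
104 / 13 = 8.00 → every 8 rows.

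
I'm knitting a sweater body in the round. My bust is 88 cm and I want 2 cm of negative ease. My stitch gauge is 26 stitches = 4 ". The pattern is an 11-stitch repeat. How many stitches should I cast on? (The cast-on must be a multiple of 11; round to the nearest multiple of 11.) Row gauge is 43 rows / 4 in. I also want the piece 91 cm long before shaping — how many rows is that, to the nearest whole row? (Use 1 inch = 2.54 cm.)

Finished = 88 − 2 = 86 cm.
86 cm × 1/2.54 = 33.86 inches.
26/4 = 6.5 sts per in; 33.86 × 6.5 = 220.08 sts.
Nearest multiple of 11 → 220.
91 cm = 35.83 inches; × 10.75 = 385.14 → 385 rows.

Cast on 220 stitches; work 385 rows.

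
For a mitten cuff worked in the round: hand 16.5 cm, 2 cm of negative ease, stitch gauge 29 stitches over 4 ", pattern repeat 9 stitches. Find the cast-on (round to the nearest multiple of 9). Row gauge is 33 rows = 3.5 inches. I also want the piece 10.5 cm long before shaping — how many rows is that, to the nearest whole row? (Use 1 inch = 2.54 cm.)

Finished = 16.5 − 2 = 14.5 cm.
14.5 cm × 1/2.54 = 5.71 inches.
29/4 = 7.25 sts per in; 5.71 × 7.25 = 41.39 sts.
Nearest multiple of 9 → 45.
10.5 cm = 4.13 inches; × 9.429 = 38.98 → 39 rows.

Cast on 45 stitches; work 39 rows.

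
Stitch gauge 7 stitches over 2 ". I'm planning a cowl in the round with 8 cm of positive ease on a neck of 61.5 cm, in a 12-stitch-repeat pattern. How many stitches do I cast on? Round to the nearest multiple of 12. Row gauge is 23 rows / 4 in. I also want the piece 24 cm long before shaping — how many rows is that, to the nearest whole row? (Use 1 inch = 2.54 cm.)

Finished = 61.5 + 8 = 69.5 cm.
69.5 cm × 1/2.54 = 27.36 inches.
7/2 = 3.5 sts per in; 27.36 × 3.5 = 95.77 sts.
Nearest multiple of 12 → 96.
24 cm = 9.45 inches; × 5.75 = 54.33 → 54 rows.

Cast on 96 stitches; work 54 rows.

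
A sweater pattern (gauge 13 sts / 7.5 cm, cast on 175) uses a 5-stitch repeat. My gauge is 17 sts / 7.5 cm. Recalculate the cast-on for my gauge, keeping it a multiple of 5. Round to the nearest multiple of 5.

175 × 17 / 13 = 228.85.
Nearest multiple of 5: 230.

Cast on 230 stitches.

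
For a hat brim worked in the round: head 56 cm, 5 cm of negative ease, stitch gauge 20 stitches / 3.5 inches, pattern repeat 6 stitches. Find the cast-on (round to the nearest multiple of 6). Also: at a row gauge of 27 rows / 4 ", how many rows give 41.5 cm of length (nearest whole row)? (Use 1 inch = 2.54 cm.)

Finished = 56 − 5 = 51 cm.
51 cm × 1/2.54 = 20.08 inches.
20/3.5 = 5.714 sts per in; 20.08 × 5.714 = 114.74 sts.
Nearest multiple of 6 → 114.
41.5 cm = 16.34 inches; × 6.75 = 110.29 → 110 rows.

Cast on 114 stitches; work 110 rows.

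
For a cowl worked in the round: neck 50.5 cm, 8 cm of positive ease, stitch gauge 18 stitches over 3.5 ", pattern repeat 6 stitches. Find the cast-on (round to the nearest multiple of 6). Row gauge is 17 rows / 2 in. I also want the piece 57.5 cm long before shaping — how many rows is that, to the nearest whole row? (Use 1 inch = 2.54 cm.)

Finished = 50.5 + 8 = 58.5 cm.
58.5 cm × 1/2.54 = 23.03 inches.
18/3.5 = 5.143 sts per in; 23.03 × 5.143 = 118.45 sts.
Nearest multiple of 6 → 120.
57.5 cm = 22.64 inches; × 8.5 = 192.42 → 192 rows.

Cast on 120 stitches; work 192 rows.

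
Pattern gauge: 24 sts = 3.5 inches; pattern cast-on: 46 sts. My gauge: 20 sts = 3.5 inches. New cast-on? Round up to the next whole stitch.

39 stitches.

Scale factor = 20 / 24 = 0.833.
46 × 20 / 24 = 38.33 sts.
→ 39 sts.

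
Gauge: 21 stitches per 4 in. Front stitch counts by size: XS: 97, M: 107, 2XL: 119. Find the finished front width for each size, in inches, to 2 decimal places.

XS 18.48 inches; M 20.38 inches; 2XL 22.67 inches.

21/4 = 5.25 sts per in.
XS: 97 / 5.25 = 18.476 → 18.48 in.
M: 107 / 5.25 = 20.381 → 20.38 in.
2XL: 119 / 5.25 = 22.667 → 22.67 in.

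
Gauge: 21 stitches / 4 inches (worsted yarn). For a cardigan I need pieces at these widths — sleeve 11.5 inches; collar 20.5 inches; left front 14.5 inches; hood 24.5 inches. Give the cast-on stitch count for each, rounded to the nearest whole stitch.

Rate = 21/4 = 5.25 sts per in.
sleeve: 11.5 × 5.25 = 60.38 → 60.
collar: 20.5 × 5.25 = 107.62 → 108.
left front: 14.5 × 5.25 = 76.12 → 76.
hood: 24.5 × 5.25 = 128.62 → 129.

sleeve 60; collar 108; left front 76; hood 129.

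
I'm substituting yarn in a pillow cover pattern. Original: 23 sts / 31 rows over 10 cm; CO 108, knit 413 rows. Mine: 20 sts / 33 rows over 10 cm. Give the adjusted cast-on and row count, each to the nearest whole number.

Cast on 94 stitches; work 440 rows.

Stitches: 108 × 20/23 = 93.91 → 94.
Rows: 413 × 33/31 = 439.65 → 440.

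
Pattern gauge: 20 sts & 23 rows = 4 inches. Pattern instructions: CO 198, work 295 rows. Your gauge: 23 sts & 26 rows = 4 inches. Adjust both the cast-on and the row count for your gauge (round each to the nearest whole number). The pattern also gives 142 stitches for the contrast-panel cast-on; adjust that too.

Stitches: 198 × 23/20 = 227.70 → 228.
Rows: 295 × 26/23 = 333.48 → 333.
contrast-panel cast-on: 142 × 23/20 = 163.30 → 163.

Cast on 228 stitches; work 333 rows; contrast-panel cast-on 163 stitches.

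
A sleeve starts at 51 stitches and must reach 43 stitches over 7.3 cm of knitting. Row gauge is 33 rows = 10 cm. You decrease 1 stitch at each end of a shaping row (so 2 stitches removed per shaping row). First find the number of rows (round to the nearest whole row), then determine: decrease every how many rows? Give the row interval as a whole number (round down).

Rows = 7.3 × 3.3 = 24.1 → 24 rows.
Stitches to remove: 8 → 4 shaping rows (at 2 st each).
24 / 4 = 6.00 → every 6 rows.

Decrease every 6th row.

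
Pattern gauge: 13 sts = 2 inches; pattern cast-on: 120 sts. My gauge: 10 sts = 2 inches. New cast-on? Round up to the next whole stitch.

Cast on 93 stitches.

Scale factor = 10 / 13 = 0.769.
120 × 10 / 13 = 92.31 sts.
→ 93 sts.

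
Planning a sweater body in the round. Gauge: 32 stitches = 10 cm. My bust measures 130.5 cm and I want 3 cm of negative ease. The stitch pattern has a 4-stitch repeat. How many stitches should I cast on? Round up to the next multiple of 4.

Finished = 130.5 − 3 = 127.5 cm.
32 / 10 = 3.2 sts/cm.
127.5 × 3.2 = 408.00 sts.
Next multiple of 4: 408.

CO 408 sts.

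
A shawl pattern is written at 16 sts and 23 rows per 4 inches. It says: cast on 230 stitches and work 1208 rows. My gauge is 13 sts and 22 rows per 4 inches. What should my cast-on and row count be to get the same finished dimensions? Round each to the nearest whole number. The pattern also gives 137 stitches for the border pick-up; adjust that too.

Cast on 187 stitches; work 1155 rows; border pick-up 111 stitches.

Stitches: 230 × 13/16 = 186.88 → 187.
Rows: 1208 × 22/23 = 1155.48 → 1155.
border pick-up: 137 × 13/16 = 111.31 → 111.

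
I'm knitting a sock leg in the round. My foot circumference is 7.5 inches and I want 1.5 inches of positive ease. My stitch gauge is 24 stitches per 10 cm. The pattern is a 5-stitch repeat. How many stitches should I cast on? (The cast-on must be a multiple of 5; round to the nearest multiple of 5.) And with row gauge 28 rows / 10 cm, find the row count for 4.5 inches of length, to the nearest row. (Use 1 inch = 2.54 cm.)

Cast on 55 stitches; work 32 rows.

Finished = 7.5 + 1.5 = 9 inches.
9 inches × 2.54 = 22.86 cm.
24/10 = 2.4 sts per cm; 22.86 × 2.4 = 54.86 sts.
Nearest multiple of 5 → 55.
4.5 inches = 11.43 cm; × 2.8 = 32.00 → 32 rows.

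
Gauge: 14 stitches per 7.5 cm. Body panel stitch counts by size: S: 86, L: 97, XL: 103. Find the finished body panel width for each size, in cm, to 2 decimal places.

14/7.5 = 1.867 sts per cm.
S: 86 / 1.867 = 46.071 → 46.07 cm.
L: 97 / 1.867 = 51.964 → 51.96 cm.
XL: 103 / 1.867 = 55.179 → 55.18 cm.

S 46.07 cm; L 51.96 cm; XL 55.18 cm.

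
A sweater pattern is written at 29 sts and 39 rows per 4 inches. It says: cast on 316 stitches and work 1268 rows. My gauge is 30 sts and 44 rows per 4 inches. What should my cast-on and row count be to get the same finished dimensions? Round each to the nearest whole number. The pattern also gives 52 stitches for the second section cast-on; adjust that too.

Stitches: 316 × 30/29 = 326.90 → 327.
Rows: 1268 × 44/39 = 1430.56 → 1431.
second section cast-on: 52 × 30/29 = 53.79 → 54.

Cast on 327 stitches; work 1431 rows; second section cast-on 54 stitches.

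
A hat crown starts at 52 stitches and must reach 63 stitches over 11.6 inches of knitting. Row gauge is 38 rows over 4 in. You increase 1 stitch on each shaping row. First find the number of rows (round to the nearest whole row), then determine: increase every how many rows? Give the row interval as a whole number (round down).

Rows = 11.6 × 9.5 = 110.2 → 110 rows.
Stitches to add: 11 → 11 shaping rows (at 1 st each).
110 / 11 = 10.00 → every 10 rows.

Increase every 10th row.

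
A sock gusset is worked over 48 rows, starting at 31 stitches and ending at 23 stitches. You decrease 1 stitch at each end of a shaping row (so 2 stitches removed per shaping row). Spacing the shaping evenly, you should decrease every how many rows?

Stitches to remove: |23 − 31| = 8.
Shaping rows needed: 8 / 2 = 4.
48 rows / 4 = every 12 rows.

Decrease every 12th row.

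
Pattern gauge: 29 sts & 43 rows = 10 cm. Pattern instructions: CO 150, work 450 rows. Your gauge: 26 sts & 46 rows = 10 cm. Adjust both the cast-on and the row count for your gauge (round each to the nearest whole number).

Stitches: 150 × 26/29 = 134.48 → 134.
Rows: 450 × 46/43 = 481.40 → 481.

Cast on 134 stitches; work 481 rows.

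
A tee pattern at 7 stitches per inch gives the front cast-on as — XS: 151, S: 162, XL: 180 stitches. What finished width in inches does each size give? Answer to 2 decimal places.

7/1 = 7 sts per in.
XS: 151 / 7 = 21.571 → 21.57 in.
S: 162 / 7 = 23.143 → 23.14 in.
XL: 180 / 7 = 25.714 → 25.71 in.

XS 21.57 inches; S 23.14 inches; XL 25.71 inches.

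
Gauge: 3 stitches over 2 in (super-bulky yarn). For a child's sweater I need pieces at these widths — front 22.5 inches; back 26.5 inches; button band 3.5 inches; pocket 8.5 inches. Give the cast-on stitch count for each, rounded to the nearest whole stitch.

front 34; back 40; button band 5; pocket 13.

Rate = 3/2 = 1.5 sts per in.
front: 22.5 × 1.5 = 33.75 → 34.
back: 26.5 × 1.5 = 39.75 → 40.
button band: 3.5 × 1.5 = 5.25 → 5.
pocket: 8.5 × 1.5 = 12.75 → 13.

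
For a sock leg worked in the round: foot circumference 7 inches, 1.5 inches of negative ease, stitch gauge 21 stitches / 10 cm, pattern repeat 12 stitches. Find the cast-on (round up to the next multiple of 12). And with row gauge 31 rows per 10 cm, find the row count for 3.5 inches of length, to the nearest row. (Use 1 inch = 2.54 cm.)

Cast on 36 stitches; work 28 rows.

Finished = 7 − 1.5 = 5.5 inches.
5.5 inches × 2.54 = 13.97 cm.
21/10 = 2.1 sts per cm; 13.97 × 2.1 = 29.34 sts.
Next multiple of 12 → 36.
3.5 inches = 8.89 cm; × 3.1 = 27.56 → 28 rows.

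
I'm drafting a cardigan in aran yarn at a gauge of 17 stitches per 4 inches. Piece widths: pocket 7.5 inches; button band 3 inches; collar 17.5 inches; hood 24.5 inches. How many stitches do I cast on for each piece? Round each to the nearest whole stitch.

pocket 32; button band 13; collar 74; hood 104.

Rate = 17/4 = 4.25 sts per in.
pocket: 7.5 × 4.25 = 31.88 → 32.
button band: 3 × 4.25 = 12.75 → 13.
collar: 17.5 × 4.25 = 74.38 → 74.
hood: 24.5 × 4.25 = 104.12 → 104.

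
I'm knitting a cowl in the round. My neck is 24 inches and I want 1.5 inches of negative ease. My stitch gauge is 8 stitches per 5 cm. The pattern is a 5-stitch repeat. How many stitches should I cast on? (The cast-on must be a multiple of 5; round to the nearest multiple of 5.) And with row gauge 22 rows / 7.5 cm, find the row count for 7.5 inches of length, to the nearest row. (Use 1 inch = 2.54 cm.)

Finished = 24 − 1.5 = 22.5 inches.
22.5 inches × 2.54 = 57.15 cm.
8/5 = 1.6 sts per cm; 57.15 × 1.6 = 91.44 sts.
Nearest multiple of 5 → 90.
7.5 inches = 19.05 cm; × 2.933 = 55.88 → 56 rows.

Cast on 90 stitches; work 56 rows.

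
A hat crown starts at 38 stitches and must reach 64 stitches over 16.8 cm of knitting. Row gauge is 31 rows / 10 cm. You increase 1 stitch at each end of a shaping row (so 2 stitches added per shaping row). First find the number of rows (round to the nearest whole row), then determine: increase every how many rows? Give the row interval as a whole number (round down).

Increase every 4th row.

Rows = 16.8 × 3.1 = 52.1 → 52 rows.
Stitches to add: 26 → 13 shaping rows (at 2 st each).
52 / 13 = 4.00 → every 4 rows.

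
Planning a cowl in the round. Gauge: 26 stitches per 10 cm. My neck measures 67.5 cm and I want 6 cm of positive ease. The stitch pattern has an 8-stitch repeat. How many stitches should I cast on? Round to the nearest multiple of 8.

Cast on 192 stitches.

Finished = 67.5 + 6 = 73.5 cm.
26 / 10 = 2.6 sts/cm.
73.5 × 2.6 = 191.10 sts.
Nearest multiple of 8: 192.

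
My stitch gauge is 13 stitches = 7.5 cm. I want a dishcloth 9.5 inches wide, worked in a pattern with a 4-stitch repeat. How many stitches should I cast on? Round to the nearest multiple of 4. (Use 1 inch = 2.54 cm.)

Cast on 40 stitches.

9.5 in = 9.5 × 2.54 = 24.13 cm.
13 / 7.5 = 1.733 sts/cm.
24.13 × 1.733 = 41.83 sts.
→ 40.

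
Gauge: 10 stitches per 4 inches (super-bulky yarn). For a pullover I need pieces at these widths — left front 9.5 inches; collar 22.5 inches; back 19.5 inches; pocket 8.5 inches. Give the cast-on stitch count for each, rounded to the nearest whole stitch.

Rate = 10/4 = 2.5 sts per in.
left front: 9.5 × 2.5 = 23.75 → 24.
collar: 22.5 × 2.5 = 56.25 → 56.
back: 19.5 × 2.5 = 48.75 → 49.
pocket: 8.5 × 2.5 = 21.25 → 21.

left front 24; collar 56; back 49; pocket 21.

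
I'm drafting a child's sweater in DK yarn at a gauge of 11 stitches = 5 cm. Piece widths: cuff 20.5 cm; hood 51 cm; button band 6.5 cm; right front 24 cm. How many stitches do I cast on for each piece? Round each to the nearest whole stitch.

cuff 45; hood 112; button band 14; right front 53.

Rate = 11/5 = 2.2 sts per cm.
cuff: 20.5 × 2.2 = 45.10 → 45.
hood: 51 × 2.2 = 112.20 → 112.
button band: 6.5 × 2.2 = 14.30 → 14.
right front: 24 × 2.2 = 52.80 → 53.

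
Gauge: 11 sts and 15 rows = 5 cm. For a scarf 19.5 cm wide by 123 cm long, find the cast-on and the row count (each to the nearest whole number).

Cast on 43 stitches and work 369 rows.

Stitch gauge = 11/5 = 2.2 sts/cm; 19.5 × 2.2 = 42.90 → 43 sts.
Row gauge = 15/5 = 3 rows/cm; 123 × 3 = 369.00 → 369 rows.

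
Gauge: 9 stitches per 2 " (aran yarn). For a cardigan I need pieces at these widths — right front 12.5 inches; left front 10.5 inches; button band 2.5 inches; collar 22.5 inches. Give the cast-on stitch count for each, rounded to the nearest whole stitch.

Rate = 9/2 = 4.5 sts per in.
right front: 12.5 × 4.5 = 56.25 → 56.
left front: 10.5 × 4.5 = 47.25 → 47.
button band: 2.5 × 4.5 = 11.25 → 11.
collar: 22.5 × 4.5 = 101.25 → 101.

right front 56; left front 47; button band 11; collar 101.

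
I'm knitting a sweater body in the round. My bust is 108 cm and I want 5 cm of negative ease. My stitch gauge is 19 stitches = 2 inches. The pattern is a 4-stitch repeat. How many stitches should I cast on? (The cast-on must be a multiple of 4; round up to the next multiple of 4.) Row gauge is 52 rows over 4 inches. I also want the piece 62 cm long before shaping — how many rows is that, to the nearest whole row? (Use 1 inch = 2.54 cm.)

Finished = 108 − 5 = 103 cm.
103 cm × 1/2.54 = 40.55 inches.
19/2 = 9.5 sts per in; 40.55 × 9.5 = 385.24 sts.
Next multiple of 4 → 388.
62 cm = 24.41 inches; × 13 = 317.32 → 317 rows.

Cast on 388 stitches; work 317 rows.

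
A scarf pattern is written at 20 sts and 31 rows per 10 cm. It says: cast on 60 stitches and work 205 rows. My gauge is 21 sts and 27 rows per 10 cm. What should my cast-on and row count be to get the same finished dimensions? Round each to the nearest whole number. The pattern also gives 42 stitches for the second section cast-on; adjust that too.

Cast on 63 stitches; work 179 rows; second section cast-on 44 stitches.

Stitches: 60 × 21/20 = 63.00 → 63.
Rows: 205 × 27/31 = 178.55 → 179.
second section cast-on: 42 × 21/20 = 44.10 → 44.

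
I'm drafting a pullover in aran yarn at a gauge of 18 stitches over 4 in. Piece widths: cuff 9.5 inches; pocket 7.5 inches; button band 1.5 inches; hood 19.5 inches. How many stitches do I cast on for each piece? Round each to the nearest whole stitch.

cuff 43; pocket 34; button band 7; hood 88.

Rate = 18/4 = 4.5 sts per in.
cuff: 9.5 × 4.5 = 42.75 → 43.
pocket: 7.5 × 4.5 = 33.75 → 34.
button band: 1.5 × 4.5 = 6.75 → 7.
hood: 19.5 × 4.5 = 87.75 → 88.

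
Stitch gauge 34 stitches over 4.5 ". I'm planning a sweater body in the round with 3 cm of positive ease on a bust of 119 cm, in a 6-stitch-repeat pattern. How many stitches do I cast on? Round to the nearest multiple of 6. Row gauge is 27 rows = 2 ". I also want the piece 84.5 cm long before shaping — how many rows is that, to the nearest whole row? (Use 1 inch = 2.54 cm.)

Finished = 119 + 3 = 122 cm.
122 cm × 1/2.54 = 48.03 inches.
34/4.5 = 7.556 sts per in; 48.03 × 7.556 = 362.90 sts.
Nearest multiple of 6 → 360.
84.5 cm = 33.27 inches; × 13.5 = 449.11 → 449 rows.

Cast on 360 stitches; work 449 rows.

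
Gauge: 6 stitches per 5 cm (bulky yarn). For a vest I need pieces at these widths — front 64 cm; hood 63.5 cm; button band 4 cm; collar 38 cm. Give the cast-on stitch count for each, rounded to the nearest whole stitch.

Rate = 6/5 = 1.2 sts per cm.
front: 64 × 1.2 = 76.80 → 77.
hood: 63.5 × 1.2 = 76.20 → 76.
button band: 4 × 1.2 = 4.80 → 5.
collar: 38 × 1.2 = 45.60 → 46.

front 77; hood 76; button band 5; collar 46.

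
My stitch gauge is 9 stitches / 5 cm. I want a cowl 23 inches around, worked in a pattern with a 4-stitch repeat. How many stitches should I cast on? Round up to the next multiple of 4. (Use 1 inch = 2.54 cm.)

CO 108 sts.

23 in = 23 × 2.54 = 58.42 cm.
9 / 5 = 1.8 sts/cm.
58.42 × 1.8 = 105.16 sts.
→ 108.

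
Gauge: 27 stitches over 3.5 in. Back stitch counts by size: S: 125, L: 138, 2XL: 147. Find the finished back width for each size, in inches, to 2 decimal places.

27/3.5 = 7.714 sts per in.
S: 125 / 7.714 = 16.204 → 16.20 in.
L: 138 / 7.714 = 17.889 → 17.89 in.
2XL: 147 / 7.714 = 19.056 → 19.06 in.

S 16.20 inches; L 17.89 inches; 2XL 19.06 inches.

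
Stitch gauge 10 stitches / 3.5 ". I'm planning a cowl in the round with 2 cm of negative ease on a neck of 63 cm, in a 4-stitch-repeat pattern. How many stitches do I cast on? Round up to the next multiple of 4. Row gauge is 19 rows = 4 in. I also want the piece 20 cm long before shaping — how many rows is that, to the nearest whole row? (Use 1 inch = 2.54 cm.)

Cast on 72 stitches; work 37 rows.

Finished = 63 − 2 = 61 cm.
61 cm × 1/2.54 = 24.02 inches.
10/3.5 = 2.857 sts per in; 24.02 × 2.857 = 68.62 sts.
Next multiple of 4 → 72.
20 cm = 7.87 inches; × 4.75 = 37.40 → 37 rows.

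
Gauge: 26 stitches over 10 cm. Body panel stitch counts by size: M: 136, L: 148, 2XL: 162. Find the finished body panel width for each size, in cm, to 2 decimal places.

26/10 = 2.6 sts per cm.
M: 136 / 2.6 = 52.308 → 52.31 cm.
L: 148 / 2.6 = 56.923 → 56.92 cm.
2XL: 162 / 2.6 = 62.308 → 62.31 cm.

M 52.31 cm; L 56.92 cm; 2XL 62.31 cm.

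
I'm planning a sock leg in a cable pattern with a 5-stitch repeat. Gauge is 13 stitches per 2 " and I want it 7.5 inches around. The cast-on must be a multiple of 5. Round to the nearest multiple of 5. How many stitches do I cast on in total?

CO 50 sts.

13 / 2 = 6.5 sts per inch.
7.5 × 6.5 = 48.75 sts.
Nearest multiple of 5: 50.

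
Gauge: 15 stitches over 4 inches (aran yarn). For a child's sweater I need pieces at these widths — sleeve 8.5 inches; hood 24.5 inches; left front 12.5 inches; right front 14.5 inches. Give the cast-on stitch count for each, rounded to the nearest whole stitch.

Rate = 15/4 = 3.75 sts per in.
sleeve: 8.5 × 3.75 = 31.88 → 32.
hood: 24.5 × 3.75 = 91.88 → 92.
left front: 12.5 × 3.75 = 46.88 → 47.
right front: 14.5 × 3.75 = 54.38 → 54.

sleeve 32; hood 92; left front 47; right front 54.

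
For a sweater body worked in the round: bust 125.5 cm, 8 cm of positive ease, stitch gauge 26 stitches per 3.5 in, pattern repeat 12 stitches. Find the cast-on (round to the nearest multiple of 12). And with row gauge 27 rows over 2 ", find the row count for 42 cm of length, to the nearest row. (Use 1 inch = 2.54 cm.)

Cast on 396 stitches; work 223 rows.

Finished = 125.5 + 8 = 133.5 cm.
133.5 cm × 1/2.54 = 52.56 inches.
26/3.5 = 7.429 sts per in; 52.56 × 7.429 = 390.44 sts.
Nearest multiple of 12 → 396.
42 cm = 16.54 inches; × 13.5 = 223.23 → 223 rows.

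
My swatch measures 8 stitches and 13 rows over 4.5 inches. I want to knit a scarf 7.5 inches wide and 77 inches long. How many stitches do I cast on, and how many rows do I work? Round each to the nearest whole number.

Stitch gauge = 8/4.5 = 1.778 sts/in; 7.5 × 1.778 = 13.33 → 13 sts.
Row gauge = 13/4.5 = 2.889 rows/in; 77 × 2.889 = 222.44 → 222 rows.

Cast on 13 stitches and work 222 rows.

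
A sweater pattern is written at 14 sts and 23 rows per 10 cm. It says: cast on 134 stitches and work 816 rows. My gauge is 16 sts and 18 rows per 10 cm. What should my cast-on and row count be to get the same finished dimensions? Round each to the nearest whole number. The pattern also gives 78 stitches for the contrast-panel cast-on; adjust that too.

Cast on 153 stitches; work 639 rows; contrast-panel cast-on 89 stitches.

Stitches: 134 × 16/14 = 153.14 → 153.
Rows: 816 × 18/23 = 638.61 → 639.
contrast-panel cast-on: 78 × 16/14 = 89.14 → 89.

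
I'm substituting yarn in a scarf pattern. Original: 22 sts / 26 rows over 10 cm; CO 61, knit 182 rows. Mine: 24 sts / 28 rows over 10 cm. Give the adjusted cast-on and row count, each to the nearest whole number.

Stitches: 61 × 24/22 = 66.55 → 67.
Rows: 182 × 28/26 = 196.00 → 196.

Cast on 67 stitches; work 196 rows.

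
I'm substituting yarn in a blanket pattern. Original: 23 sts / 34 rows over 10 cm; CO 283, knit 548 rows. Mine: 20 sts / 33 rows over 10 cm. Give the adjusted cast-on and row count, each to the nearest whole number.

Stitches: 283 × 20/23 = 246.09 → 246.
Rows: 548 × 33/34 = 531.88 → 532.

Cast on 246 stitches; work 532 rows.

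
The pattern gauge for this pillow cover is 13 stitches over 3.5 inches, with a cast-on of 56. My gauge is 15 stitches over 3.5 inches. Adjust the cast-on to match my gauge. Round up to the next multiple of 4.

CO 68 sts.

Scale factor = 15 / 13 = 1.154.
56 × 15 / 13 = 64.62 sts.
→ 68 sts.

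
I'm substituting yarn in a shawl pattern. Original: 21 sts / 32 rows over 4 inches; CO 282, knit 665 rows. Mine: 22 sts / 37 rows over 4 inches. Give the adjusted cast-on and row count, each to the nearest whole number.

Stitches: 282 × 22/21 = 295.43 → 295.
Rows: 665 × 37/32 = 768.91 → 769.

Cast on 295 stitches; work 769 rows.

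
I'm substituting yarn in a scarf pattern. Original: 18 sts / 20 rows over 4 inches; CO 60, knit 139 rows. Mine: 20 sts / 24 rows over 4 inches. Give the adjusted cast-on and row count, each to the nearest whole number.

Cast on 67 stitches; work 167 rows.

Stitches: 60 × 20/18 = 66.67 → 67.
Rows: 139 × 24/20 = 166.80 → 167.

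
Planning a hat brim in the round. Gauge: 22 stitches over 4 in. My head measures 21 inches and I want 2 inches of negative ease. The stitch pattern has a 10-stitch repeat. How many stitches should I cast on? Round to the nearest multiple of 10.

100 stitches.

Finished = 21 − 2 = 19 inches.
22 / 4 = 5.5 sts/in.
19 × 5.5 = 104.50 sts.
Nearest multiple of 10: 100.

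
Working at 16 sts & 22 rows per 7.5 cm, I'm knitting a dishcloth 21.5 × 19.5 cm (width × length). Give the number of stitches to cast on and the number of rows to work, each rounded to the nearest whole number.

Stitch gauge = 16/7.5 = 2.133 sts/cm; 21.5 × 2.133 = 45.87 → 46 sts.
Row gauge = 22/7.5 = 2.933 rows/cm; 19.5 × 2.933 = 57.20 → 57 rows.

Cast on 46 stitches and work 57 rows.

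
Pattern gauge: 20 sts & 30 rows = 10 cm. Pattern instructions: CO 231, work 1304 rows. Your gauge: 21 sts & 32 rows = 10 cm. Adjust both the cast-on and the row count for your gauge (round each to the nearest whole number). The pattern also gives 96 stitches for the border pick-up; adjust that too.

Stitches: 231 × 21/20 = 242.55 → 243.
Rows: 1304 × 32/30 = 1390.93 → 1391.
border pick-up: 96 × 21/20 = 100.80 → 101.

Cast on 243 stitches; work 1391 rows; border pick-up 101 stitches.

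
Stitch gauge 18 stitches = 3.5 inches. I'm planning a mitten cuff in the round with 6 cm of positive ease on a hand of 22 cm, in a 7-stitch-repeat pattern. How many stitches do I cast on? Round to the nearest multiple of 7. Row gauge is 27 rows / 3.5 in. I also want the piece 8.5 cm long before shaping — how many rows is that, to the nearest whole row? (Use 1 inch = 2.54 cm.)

Cast on 56 stitches; work 26 rows.

Finished = 22 + 6 = 28 cm.
28 cm × 1/2.54 = 11.02 inches.
18/3.5 = 5.143 sts per in; 11.02 × 5.143 = 56.69 sts.
Nearest multiple of 7 → 56.
8.5 cm = 3.35 inches; × 7.714 = 25.82 → 26 rows.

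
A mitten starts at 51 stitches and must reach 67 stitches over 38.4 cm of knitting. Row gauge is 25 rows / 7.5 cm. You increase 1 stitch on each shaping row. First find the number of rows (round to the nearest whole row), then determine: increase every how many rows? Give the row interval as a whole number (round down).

Rows = 38.4 × 3.333 = 128.0 → 128 rows.
Stitches to add: 16 → 16 shaping rows (at 1 st each).
128 / 16 = 8.00 → every 8 rows.

Increase every 8th row.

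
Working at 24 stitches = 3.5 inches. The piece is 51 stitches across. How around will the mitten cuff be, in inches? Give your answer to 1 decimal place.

24 stitches / 3.5 inch = 6.857 stitches per inch.
51 / 6.857 = 7.44 inches.

7.4 inches.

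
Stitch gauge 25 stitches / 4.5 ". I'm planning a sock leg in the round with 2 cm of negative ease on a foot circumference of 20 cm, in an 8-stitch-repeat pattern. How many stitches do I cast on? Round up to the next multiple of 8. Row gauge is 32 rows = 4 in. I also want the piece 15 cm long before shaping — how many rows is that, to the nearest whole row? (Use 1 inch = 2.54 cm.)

Finished = 20 − 2 = 18 cm.
18 cm × 1/2.54 = 7.09 inches.
25/4.5 = 5.556 sts per in; 7.09 × 5.556 = 39.37 sts.
Next multiple of 8 → 40.
15 cm = 5.91 inches; × 8 = 47.24 → 47 rows.

Cast on 40 stitches; work 47 rows.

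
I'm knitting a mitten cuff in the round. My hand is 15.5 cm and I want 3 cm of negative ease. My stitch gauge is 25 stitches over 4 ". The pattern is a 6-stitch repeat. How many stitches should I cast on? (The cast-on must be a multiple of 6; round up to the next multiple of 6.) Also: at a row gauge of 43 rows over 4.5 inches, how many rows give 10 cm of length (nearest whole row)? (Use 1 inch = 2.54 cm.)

Finished = 15.5 − 3 = 12.5 cm.
12.5 cm × 1/2.54 = 4.92 inches.
25/4 = 6.25 sts per in; 4.92 × 6.25 = 30.76 sts.
Next multiple of 6 → 36.
10 cm = 3.94 inches; × 9.556 = 37.62 → 38 rows.

Cast on 36 stitches; work 38 rows.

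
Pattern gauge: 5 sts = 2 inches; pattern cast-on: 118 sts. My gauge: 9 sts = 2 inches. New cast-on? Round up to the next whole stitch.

213 stitches.

Scale factor = 9 / 5 = 1.800.
118 × 9 / 5 = 212.40 sts.
→ 213 sts.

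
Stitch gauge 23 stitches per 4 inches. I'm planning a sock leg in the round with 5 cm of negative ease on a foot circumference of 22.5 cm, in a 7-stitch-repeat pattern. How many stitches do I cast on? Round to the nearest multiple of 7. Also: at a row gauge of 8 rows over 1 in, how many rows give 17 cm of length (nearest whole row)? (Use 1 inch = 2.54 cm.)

Cast on 42 stitches; work 54 rows.

Finished = 22.5 − 5 = 17.5 cm.
17.5 cm × 1/2.54 = 6.89 inches.
23/4 = 5.75 sts per in; 6.89 × 5.75 = 39.62 sts.
Nearest multiple of 7 → 42.
17 cm = 6.69 inches; × 8 = 53.54 → 54 rows.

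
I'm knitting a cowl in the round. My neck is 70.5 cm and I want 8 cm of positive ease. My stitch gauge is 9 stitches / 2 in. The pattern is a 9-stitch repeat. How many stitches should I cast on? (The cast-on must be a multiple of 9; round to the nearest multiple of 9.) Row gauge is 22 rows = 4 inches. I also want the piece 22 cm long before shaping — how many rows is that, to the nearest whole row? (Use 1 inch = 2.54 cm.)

Cast on 135 stitches; work 48 rows.

Finished = 70.5 + 8 = 78.5 cm.
78.5 cm × 1/2.54 = 30.91 inches.
9/2 = 4.5 sts per in; 30.91 × 4.5 = 139.07 sts.
Nearest multiple of 9 → 135.
22 cm = 8.66 inches; × 5.5 = 47.64 → 48 rows.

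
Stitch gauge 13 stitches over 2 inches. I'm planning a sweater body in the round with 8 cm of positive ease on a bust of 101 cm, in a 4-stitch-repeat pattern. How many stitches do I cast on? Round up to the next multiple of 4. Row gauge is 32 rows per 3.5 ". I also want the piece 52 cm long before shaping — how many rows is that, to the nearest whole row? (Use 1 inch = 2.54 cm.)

Cast on 280 stitches; work 187 rows.

Finished = 101 + 8 = 109 cm.
109 cm × 1/2.54 = 42.91 inches.
13/2 = 6.5 sts per in; 42.91 × 6.5 = 278.94 sts.
Next multiple of 4 → 280.
52 cm = 20.47 inches; × 9.143 = 187.18 → 187 rows.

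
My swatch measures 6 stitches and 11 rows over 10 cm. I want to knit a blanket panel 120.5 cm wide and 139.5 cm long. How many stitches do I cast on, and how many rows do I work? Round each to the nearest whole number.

Stitch gauge = 6/10 = 0.6 sts/cm; 120.5 × 0.6 = 72.30 → 72 sts.
Row gauge = 11/10 = 1.1 rows/cm; 139.5 × 1.1 = 153.45 → 153 rows.

Cast on 72 stitches and work 153 rows.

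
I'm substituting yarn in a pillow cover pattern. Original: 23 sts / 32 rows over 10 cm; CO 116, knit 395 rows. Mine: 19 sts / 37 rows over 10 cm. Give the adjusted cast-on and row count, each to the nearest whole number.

Cast on 96 stitches; work 457 rows.

Stitches: 116 × 19/23 = 95.83 → 96.
Rows: 395 × 37/32 = 456.72 → 457.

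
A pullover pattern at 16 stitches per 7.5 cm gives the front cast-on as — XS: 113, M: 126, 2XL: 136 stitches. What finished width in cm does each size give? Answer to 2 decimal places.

16/7.5 = 2.133 sts per cm.
XS: 113 / 2.133 = 52.969 → 52.97 cm.
M: 126 / 2.133 = 59.062 → 59.06 cm.
2XL: 136 / 2.133 = 63.750 → 63.75 cm.

XS 52.97 cm; M 59.06 cm; 2XL 63.75 cm.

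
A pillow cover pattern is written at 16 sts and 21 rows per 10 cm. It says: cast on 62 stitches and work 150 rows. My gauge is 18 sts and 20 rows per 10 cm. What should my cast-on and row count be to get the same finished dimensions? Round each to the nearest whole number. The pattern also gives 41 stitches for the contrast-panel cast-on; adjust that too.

Cast on 70 stitches; work 143 rows; contrast-panel cast-on 46 stitches.

Stitches: 62 × 18/16 = 69.75 → 70.
Rows: 150 × 20/21 = 142.86 → 143.
contrast-panel cast-on: 41 × 18/16 = 46.12 → 46.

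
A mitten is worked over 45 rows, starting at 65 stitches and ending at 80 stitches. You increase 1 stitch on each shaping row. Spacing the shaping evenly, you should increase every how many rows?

Stitches to add: |80 − 65| = 15.
Shaping rows needed: 15 / 1 = 15.
45 rows / 15 = every 3 rows.

Increase every 3rd row.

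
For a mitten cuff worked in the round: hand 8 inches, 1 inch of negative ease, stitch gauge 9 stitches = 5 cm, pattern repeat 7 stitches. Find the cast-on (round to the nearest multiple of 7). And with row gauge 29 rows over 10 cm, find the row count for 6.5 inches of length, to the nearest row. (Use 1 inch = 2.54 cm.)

Cast on 35 stitches; work 48 rows.

Finished = 8 − 1 = 7 inches.
7 inches × 2.54 = 17.78 cm.
9/5 = 1.8 sts per cm; 17.78 × 1.8 = 32.00 sts.
Nearest multiple of 7 → 35.
6.5 inches = 16.51 cm; × 2.9 = 47.88 → 48 rows.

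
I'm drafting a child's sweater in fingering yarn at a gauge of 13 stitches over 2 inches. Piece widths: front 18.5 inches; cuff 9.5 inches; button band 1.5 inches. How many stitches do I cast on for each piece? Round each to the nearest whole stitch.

Rate = 13/2 = 6.5 sts per in.
front: 18.5 × 6.5 = 120.25 → 120.
cuff: 9.5 × 6.5 = 61.75 → 62.
button band: 1.5 × 6.5 = 9.75 → 10.

front 120; cuff 62; button band 10.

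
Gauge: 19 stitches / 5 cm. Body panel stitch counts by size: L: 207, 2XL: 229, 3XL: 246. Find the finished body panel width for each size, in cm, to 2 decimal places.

L 54.47 cm; 2XL 60.26 cm; 3XL 64.74 cm.

19/5 = 3.8 sts per cm.
L: 207 / 3.8 = 54.474 → 54.47 cm.
2XL: 229 / 3.8 = 60.263 → 60.26 cm.
3XL: 246 / 3.8 = 64.737 → 64.74 cm.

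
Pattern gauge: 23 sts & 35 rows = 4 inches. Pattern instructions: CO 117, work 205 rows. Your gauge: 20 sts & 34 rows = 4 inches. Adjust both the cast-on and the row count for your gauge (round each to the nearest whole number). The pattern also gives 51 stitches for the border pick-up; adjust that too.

Stitches: 117 × 20/23 = 101.74 → 102.
Rows: 205 × 34/35 = 199.14 → 199.
border pick-up: 51 × 20/23 = 44.35 → 44.

Cast on 102 stitches; work 199 rows; border pick-up 44 stitches.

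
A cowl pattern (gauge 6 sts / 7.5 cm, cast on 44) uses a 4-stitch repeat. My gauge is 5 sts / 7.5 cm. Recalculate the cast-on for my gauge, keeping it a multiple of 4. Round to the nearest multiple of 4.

CO 36 sts.

44 × 5 / 6 = 36.67.
Nearest multiple of 4: 36.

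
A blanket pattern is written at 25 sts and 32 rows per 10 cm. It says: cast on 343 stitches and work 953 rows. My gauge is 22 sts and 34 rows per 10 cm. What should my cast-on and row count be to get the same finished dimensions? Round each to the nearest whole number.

Stitches: 343 × 22/25 = 301.84 → 302.
Rows: 953 × 34/32 = 1012.56 → 1013.

Cast on 302 stitches; work 1013 rows.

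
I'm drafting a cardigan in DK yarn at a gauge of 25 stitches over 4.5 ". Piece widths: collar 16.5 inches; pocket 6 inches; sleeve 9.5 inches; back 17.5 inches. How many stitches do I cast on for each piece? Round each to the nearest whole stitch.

Rate = 25/4.5 = 5.556 sts per in.
collar: 16.5 × 5.556 = 91.67 → 92.
pocket: 6 × 5.556 = 33.33 → 33.
sleeve: 9.5 × 5.556 = 52.78 → 53.
back: 17.5 × 5.556 = 97.22 → 97.

collar 92; pocket 33; sleeve 53; back 97.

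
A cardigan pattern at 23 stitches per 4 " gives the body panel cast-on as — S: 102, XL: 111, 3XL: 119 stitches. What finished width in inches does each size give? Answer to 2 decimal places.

23/4 = 5.75 sts per in.
S: 102 / 5.75 = 17.739 → 17.74 in.
XL: 111 / 5.75 = 19.304 → 19.30 in.
3XL: 119 / 5.75 = 20.696 → 20.70 in.

S 17.74 inches; XL 19.30 inches; 3XL 20.70 inches.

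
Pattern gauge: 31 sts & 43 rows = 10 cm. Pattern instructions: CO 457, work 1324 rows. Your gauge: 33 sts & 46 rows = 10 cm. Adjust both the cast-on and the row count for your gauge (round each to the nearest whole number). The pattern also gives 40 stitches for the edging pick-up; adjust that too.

Cast on 486 stitches; work 1416 rows; edging pick-up 43 stitches.

Stitches: 457 × 33/31 = 486.48 → 486.
Rows: 1324 × 46/43 = 1416.37 → 1416.
edging pick-up: 40 × 33/31 = 42.58 → 43.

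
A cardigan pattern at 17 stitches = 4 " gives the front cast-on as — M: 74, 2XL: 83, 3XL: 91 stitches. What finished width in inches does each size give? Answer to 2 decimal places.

M 17.41 inches; 2XL 19.53 inches; 3XL 21.41 inches.

17/4 = 4.25 sts per in.
M: 74 / 4.25 = 17.412 → 17.41 in.
2XL: 83 / 4.25 = 19.529 → 19.53 in.
3XL: 91 / 4.25 = 21.412 → 21.41 in.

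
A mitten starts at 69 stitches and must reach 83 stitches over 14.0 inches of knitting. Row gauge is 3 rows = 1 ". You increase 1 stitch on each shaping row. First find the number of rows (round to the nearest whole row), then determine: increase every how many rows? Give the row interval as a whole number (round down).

Increase every 3rd row.

Rows = 14.0 × 3 = 42.0 → 42 rows.
Stitches to add: 14 → 14 shaping rows (at 1 st each).
42 / 14 = 3.00 → every 3 rows.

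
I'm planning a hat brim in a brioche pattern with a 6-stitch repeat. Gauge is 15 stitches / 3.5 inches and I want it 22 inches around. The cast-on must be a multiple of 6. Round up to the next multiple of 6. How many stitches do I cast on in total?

15 / 3.5 = 4.286 sts per inch.
22 × 4.286 = 94.29 sts.
Next multiple of 6: 96.

96 stitches.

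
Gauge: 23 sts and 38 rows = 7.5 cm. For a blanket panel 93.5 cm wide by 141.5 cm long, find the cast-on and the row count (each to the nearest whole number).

Cast on 287 stitches and work 717 rows.

Stitch gauge = 23/7.5 = 3.067 sts/cm; 93.5 × 3.067 = 286.73 → 287 sts.
Row gauge = 38/7.5 = 5.067 rows/cm; 141.5 × 5.067 = 716.93 → 717 rows.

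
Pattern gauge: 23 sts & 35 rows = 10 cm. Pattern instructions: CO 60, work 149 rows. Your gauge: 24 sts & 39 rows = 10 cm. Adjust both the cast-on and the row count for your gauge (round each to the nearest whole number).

Cast on 63 stitches; work 166 rows.

Stitches: 60 × 24/23 = 62.61 → 63.
Rows: 149 × 39/35 = 166.03 → 166.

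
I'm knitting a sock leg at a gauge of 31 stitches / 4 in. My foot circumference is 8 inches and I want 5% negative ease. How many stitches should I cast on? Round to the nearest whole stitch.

59 stitches.

Finished = 8 × 0.95 = 7.60 in.
31 / 4 = 7.75 sts per inch.
7.60 × 7.75 = 58.90 sts.
→ 59 sts.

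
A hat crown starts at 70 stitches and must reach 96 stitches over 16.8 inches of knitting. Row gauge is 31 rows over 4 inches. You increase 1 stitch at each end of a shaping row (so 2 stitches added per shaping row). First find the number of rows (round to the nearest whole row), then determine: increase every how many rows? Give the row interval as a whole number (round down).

Rows = 16.8 × 7.75 = 130.2 → 130 rows.
Stitches to add: 26 → 13 shaping rows (at 2 st each).
130 / 13 = 10.00 → every 10 rows.

Increase every 10th row.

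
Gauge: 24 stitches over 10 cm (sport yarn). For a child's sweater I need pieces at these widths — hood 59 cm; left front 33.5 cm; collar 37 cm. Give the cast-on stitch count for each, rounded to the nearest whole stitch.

hood 142; left front 80; collar 89.

Rate = 24/10 = 2.4 sts per cm.
hood: 59 × 2.4 = 141.60 → 142.
left front: 33.5 × 2.4 = 80.40 → 80.
collar: 37 × 2.4 = 88.80 → 89.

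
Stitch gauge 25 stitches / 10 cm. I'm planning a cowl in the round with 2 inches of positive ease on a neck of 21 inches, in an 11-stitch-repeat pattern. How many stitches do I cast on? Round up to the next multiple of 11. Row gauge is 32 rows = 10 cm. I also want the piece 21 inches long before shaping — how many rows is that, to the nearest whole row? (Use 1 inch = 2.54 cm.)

Cast on 154 stitches; work 171 rows.

Finished = 21 + 2 = 23 inches.
23 inches × 2.54 = 58.42 cm.
25/10 = 2.5 sts per cm; 58.42 × 2.5 = 146.05 sts.
Next multiple of 11 → 154.
21 inches = 53.34 cm; × 3.2 = 170.69 → 171 rows.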